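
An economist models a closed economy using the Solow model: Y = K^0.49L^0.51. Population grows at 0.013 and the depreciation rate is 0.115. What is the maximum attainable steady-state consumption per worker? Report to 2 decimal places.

Capital per worker breaks even when investment replaces (n + δ)·k; here n + δ = 0.128.
Maximizing c = f(k) − (n+δ)·k gives f'(k) = n+δ, i.e. 0.49·k^(0.49−1) = 0.128, so k_gold = (0.49/0.128)^(1/0.51) ≈ 13.9030.
y_gold = 13.9030^0.49 ≈ 3.6318.
c_gold = y_gold − (n+δ)·k_gold = 3.6318 − 0.128·13.9030 ≈ 1.8522.

c_gold ≈ 1.85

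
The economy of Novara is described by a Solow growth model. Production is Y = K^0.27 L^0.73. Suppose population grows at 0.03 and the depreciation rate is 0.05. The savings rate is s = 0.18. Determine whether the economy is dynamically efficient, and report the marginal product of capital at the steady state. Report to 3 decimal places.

dynamically efficient; MPK ≈ 0.120

The effective depreciation rate is n + δ = 0.03 + 0.05 = 0.08.
Steady-state k*: s·k^0.27 = 0.08·k gives k* = (0.18/0.08)^(1/0.73) ≈ 3.0370.
MPK = 0.27·3.0370^(-0.73) ≈ 0.1200.
MPK > n+δ = 0.08, so the economy is dynamically efficient (under-saving).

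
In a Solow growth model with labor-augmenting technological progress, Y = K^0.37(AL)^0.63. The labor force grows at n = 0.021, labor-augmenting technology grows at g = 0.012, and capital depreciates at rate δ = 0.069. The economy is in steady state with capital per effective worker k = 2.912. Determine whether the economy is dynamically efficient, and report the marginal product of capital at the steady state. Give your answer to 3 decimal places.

dynamically efficient; MPK ≈ 0.189

n + g + δ = 0.021 + 0.012 + 0.069 = 0.102.
MPK = 0.37·k^(0.37−1) = 0.37·2.912^(-0.63) ≈ 0.1887.
MPK > 0.102, so the economy is dynamically efficient (under-saving).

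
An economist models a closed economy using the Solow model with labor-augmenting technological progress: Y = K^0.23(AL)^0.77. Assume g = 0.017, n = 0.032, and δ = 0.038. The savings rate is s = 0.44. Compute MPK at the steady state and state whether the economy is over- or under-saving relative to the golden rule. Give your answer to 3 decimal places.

over-saving; MPK ≈ 0.045

Capital per effective worker breaks even when investment replaces (n + g + δ)·k; here n + g + δ = 0.087.
Steady-state k*: s·k^0.23 = 0.087·k gives k* = (0.44/0.087)^(1/0.77) ≈ 8.2073.
MPK = 0.23·8.2073^(-0.77) ≈ 0.0455.
MPK < n+g+δ = 0.087, so the economy is dynamically inefficient (over-saving).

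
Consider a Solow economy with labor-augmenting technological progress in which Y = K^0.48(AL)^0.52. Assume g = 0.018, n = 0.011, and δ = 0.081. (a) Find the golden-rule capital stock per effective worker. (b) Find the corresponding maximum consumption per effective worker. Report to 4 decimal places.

Break-even investment rate: n + g + δ = 0.011 + 0.018 + 0.081 = 0.11.
Golden rule sets MPK = n+g+δ: 0.48·k^(0.48−1) = 0.11, so k_gold = (0.48/0.11)^(1/0.52) ≈ 17.0011.
y_gold = 17.0011^0.48 ≈ 3.8961; c_gold = y_gold − 0.11·k_gold ≈ 2.0260.

(a) k_gold ≈ 17.0011; (b) c_gold ≈ 2.0260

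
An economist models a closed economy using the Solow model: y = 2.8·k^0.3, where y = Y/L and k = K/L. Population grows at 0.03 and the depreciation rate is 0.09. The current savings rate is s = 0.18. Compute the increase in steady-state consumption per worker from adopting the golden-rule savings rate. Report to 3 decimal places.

Δc ≈ 0.266

Capital per worker breaks even when investment replaces (n + δ)·k; here n + δ = 0.12.
Current steady state (s = 0.18): k* = (0.18·2.8/0.12)^(1/0.7) ≈ 7.7688, y* = 2.8·7.7688^0.3 ≈ 5.1792, c* = (1−0.18)·5.1792 ≈ 4.2470.
Setting f'(k) = n+δ gives 0.3·2.8·k^(0.3−1) = 0.12, hence k_gold = (0.3·2.8/0.12)^(1/0.7) ≈ 16.1170.
y_gold = 2.8·16.1170^0.3 ≈ 6.4468, c_gold = y_gold − 0.12·k_gold ≈ 4.5127.
Gain: Δc = 4.5127 − 4.2470 ≈ 0.2658.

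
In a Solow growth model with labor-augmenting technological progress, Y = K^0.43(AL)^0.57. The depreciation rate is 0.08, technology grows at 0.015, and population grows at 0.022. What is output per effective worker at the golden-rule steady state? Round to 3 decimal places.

y_gold ≈ 2.670

n + g + δ = 0.022 + 0.015 + 0.08 = 0.117.
Golden rule sets MPK = n+g+δ: 0.43·k^(0.43−1) = 0.117, so k_gold = (0.43/0.117)^(1/0.57) ≈ 9.8112.
Output: y_gold = k_gold^0.43 = 9.8112^0.43 ≈ 2.6696.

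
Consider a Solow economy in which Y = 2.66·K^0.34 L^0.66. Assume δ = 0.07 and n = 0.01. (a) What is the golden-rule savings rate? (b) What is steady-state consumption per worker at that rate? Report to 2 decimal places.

(a) s_gold = 0.34; (b) c_gold ≈ 6.12

n + δ = 0.01 + 0.07 = 0.08.
For Cobb-Douglas, s_gold equals capital's share: s_gold = 0.34.
Maximizing c = f(k) − (n+δ)·k gives f'(k) = n+δ, i.e. 0.34·2.66·k^(0.34−1) = 0.08, so k_gold = (0.34·2.66/0.08)^(1/0.66) ≈ 39.4334.
y_gold = 2.66·39.4334^0.34 ≈ 9.2785; c_gold = (1−0.34)·y_gold ≈ 6.1238.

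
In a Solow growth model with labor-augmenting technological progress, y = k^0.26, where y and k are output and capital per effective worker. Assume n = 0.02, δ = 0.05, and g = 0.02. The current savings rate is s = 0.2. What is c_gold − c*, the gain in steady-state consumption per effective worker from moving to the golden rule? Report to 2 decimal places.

Δc ≈ 0.02

Capital per effective worker breaks even when investment replaces (n + g + δ)·k; here n + g + δ = 0.09.
Current steady state (s = 0.2): k* = (0.2/0.09)^(1/0.74) ≈ 2.9419, y* = 2.9419^0.26 ≈ 1.3239, c* = (1−0.2)·1.3239 ≈ 1.0591.
Golden rule sets MPK = n+g+δ: 0.26·k^(0.26−1) = 0.09, so k_gold = (0.26/0.09)^(1/0.74) ≈ 4.1938.
y_gold = 4.1938^0.26 ≈ 1.4517, c_gold = y_gold − 0.09·k_gold ≈ 1.0743.
Gain: Δc = 1.0743 − 1.0591 ≈ 0.0152.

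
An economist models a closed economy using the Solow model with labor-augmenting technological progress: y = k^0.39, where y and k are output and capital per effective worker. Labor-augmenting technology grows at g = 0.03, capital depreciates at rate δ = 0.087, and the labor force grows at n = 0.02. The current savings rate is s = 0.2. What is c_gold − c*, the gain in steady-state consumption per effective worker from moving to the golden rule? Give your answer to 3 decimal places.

Δc ≈ 0.172

n + g + δ = 0.02 + 0.03 + 0.087 = 0.137.
Current steady state (s = 0.2): k* = (0.2/0.137)^(1/0.61) ≈ 1.8593, y* = 1.8593^0.39 ≈ 1.2737, c* = (1−0.2)·1.2737 ≈ 1.0189.
Maximizing c = f(k) − (n+g+δ)·k gives f'(k) = n+g+δ, i.e. 0.39·k^(0.39−1) = 0.137, so k_gold = (0.39/0.137)^(1/0.61) ≈ 5.5568.
y_gold = 5.5568^0.39 ≈ 1.9520, c_gold = y_gold − 0.137·k_gold ≈ 1.1907.
Gain: Δc = 1.1907 − 1.0189 ≈ 0.1718.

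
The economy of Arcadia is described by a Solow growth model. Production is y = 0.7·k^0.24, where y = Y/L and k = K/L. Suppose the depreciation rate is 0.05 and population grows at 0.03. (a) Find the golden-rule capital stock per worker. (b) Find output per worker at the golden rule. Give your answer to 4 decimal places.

(a) k_gold ≈ 2.6544; (b) y_gold ≈ 0.8848

Capital per worker breaks even when investment replaces (n + δ)·k; here n + δ = 0.08.
Golden rule sets MPK = n+δ: 0.24·0.7·k^(0.24−1) = 0.08, so k_gold = (0.24·0.7/0.08)^(1/0.76) ≈ 2.6544.
y_gold = 0.7·2.6544^0.24 ≈ 0.8848.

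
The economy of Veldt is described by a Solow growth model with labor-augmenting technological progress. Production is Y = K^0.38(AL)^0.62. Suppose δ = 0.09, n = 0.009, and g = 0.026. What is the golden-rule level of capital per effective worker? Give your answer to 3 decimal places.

k_gold ≈ 6.009

The effective depreciation rate is n + g + δ = 0.009 + 0.026 + 0.09 = 0.125.
Golden rule sets MPK = n+g+δ: 0.38·k^(0.38−1) = 0.125, so k_gold = (0.38/0.125)^(1/0.62) ≈ 6.0094.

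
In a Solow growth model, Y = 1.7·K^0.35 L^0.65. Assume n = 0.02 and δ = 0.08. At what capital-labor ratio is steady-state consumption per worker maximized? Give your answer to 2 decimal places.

k_gold ≈ 15.54

The effective depreciation rate is n + δ = 0.02 + 0.08 = 0.1.
Golden rule sets MPK = n+δ: 0.35·1.7·k^(0.35−1) = 0.1, so k_gold = (0.35·1.7/0.1)^(1/0.65) ≈ 15.5441.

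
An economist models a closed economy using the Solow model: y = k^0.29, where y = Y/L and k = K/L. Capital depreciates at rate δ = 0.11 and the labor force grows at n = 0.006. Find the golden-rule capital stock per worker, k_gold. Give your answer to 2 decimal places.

k_gold ≈ 3.63

Capital per worker breaks even when investment replaces (n + δ)·k; here n + δ = 0.116.
At the golden rule the marginal product of capital equals n+δ: 0.29·k^(0.29−1) = 0.116. Solving, k_gold = (0.29/0.116)^(1/0.71) ≈ 3.6348.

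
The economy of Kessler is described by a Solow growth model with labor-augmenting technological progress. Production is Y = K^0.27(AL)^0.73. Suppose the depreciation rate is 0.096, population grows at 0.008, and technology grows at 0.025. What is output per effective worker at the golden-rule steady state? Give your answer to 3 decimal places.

n + g + δ = 0.008 + 0.025 + 0.096 = 0.129.
Maximizing c = f(k) − (n+g+δ)·k gives f'(k) = n+g+δ, i.e. 0.27·k^(0.27−1) = 0.129, so k_gold = (0.27/0.129)^(1/0.73) ≈ 2.7505.
Output: y_gold = k_gold^0.27 = 2.7505^0.27 ≈ 1.3141.

y_gold ≈ 1.314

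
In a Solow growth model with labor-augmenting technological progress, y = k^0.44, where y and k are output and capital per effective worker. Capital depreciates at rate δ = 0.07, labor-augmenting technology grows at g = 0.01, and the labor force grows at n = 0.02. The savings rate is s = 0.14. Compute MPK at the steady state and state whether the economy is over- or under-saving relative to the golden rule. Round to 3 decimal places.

n + g + δ = 0.02 + 0.01 + 0.07 = 0.1.
Steady-state k*: s·k^0.44 = 0.1·k gives k* = (0.14/0.1)^(1/0.56) ≈ 1.8237.
MPK = 0.44·1.8237^(-0.56) ≈ 0.3143.
MPK > n+g+δ = 0.1, so the economy is dynamically efficient (under-saving).

under-saving; MPK ≈ 0.314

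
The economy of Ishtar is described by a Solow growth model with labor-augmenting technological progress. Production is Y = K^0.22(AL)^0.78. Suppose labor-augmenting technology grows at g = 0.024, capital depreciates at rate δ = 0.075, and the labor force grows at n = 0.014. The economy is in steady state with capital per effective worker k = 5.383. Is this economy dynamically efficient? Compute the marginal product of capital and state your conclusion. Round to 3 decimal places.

Capital per effective worker breaks even when investment replaces (n + g + δ)·k; here n + g + δ = 0.113.
MPK = 0.22·k^(0.22−1) = 0.22·5.383^(-0.78) ≈ 0.0592.
MPK < 0.113, so the economy is dynamically inefficient (over-saving).

dynamically inefficient; MPK ≈ 0.059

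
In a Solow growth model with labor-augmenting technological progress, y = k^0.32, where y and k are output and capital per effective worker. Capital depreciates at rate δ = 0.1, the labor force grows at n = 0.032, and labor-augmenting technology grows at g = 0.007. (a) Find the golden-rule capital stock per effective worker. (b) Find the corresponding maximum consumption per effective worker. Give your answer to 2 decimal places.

(a) k_gold ≈ 3.41; (b) c_gold ≈ 1.01

Break-even investment rate: n + g + δ = 0.032 + 0.007 + 0.1 = 0.139.
Setting f'(k) = n+g+δ gives 0.32·k^(0.32−1) = 0.139, hence k_gold = (0.32/0.139)^(1/0.68) ≈ 3.4084.
y_gold = 3.4084^0.32 ≈ 1.4805; c_gold = y_gold − 0.139·k_gold ≈ 1.0068.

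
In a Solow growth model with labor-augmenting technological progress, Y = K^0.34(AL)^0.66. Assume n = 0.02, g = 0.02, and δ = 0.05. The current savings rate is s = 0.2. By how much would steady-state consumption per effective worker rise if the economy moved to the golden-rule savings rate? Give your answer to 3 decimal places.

n + g + δ = 0.02 + 0.02 + 0.05 = 0.09.
Current steady state (s = 0.2): k* = (0.2/0.09)^(1/0.66) ≈ 3.3530, y* = 3.3530^0.34 ≈ 1.5089, c* = (1−0.2)·1.5089 ≈ 1.2071.
Setting f'(k) = n+g+δ gives 0.34·k^(0.34−1) = 0.09, hence k_gold = (0.34/0.09)^(1/0.66) ≈ 7.4920.
y_gold = 7.4920^0.34 ≈ 1.9832, c_gold = y_gold − 0.09·k_gold ≈ 1.3089.
Gain: Δc = 1.3089 − 1.2071 ≈ 0.1018.

Δc ≈ 0.102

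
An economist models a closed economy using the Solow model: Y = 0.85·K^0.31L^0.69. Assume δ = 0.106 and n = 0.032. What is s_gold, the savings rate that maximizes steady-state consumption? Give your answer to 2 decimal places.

s_gold = 0.31

The effective depreciation rate is n + δ = 0.032 + 0.106 = 0.138.
At the golden rule MPK = n+δ, and in any Cobb-Douglas steady state s = (n+δ)·k/y = MPK·k/y = capital's share 0.31.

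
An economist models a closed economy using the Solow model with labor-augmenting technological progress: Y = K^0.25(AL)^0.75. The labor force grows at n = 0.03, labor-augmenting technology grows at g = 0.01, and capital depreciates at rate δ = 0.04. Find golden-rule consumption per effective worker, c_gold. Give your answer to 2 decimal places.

Capital per effective worker breaks even when investment replaces (n + g + δ)·k; here n + g + δ = 0.08.
Golden rule sets MPK = n+g+δ: 0.25·k^(0.25−1) = 0.08, so k_gold = (0.25/0.08)^(1/0.75) ≈ 4.5688.
y_gold = 4.5688^0.25 ≈ 1.4620.
c_gold = y_gold − (n+g+δ)·k_gold = 1.4620 − 0.08·4.5688 ≈ 1.0965.

c_gold ≈ 1.10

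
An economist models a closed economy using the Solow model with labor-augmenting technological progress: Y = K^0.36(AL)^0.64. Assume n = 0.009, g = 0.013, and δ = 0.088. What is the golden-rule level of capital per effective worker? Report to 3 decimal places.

k_gold ≈ 6.376

n + g + δ = 0.009 + 0.013 + 0.088 = 0.11.
Setting f'(k) = n+g+δ gives 0.36·k^(0.36−1) = 0.11, hence k_gold = (0.36/0.11)^(1/0.64) ≈ 6.3760.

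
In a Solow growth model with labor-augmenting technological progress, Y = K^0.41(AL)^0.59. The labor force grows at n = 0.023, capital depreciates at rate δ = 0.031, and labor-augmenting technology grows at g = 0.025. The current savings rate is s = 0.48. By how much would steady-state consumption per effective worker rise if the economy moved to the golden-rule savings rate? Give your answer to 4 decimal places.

Break-even investment rate: n + g + δ = 0.023 + 0.025 + 0.031 = 0.079.
Current steady state (s = 0.48): k* = (0.48/0.079)^(1/0.59) ≈ 21.2892, y* = 21.2892^0.41 ≈ 3.5038, c* = (1−0.48)·3.5038 ≈ 1.8220.
At the golden rule the marginal product of capital equals n+g+δ: 0.41·k^(0.41−1) = 0.079. Solving, k_gold = (0.41/0.079)^(1/0.59) ≈ 16.2978.
y_gold = 16.2978^0.41 ≈ 3.1403, c_gold = y_gold − 0.079·k_gold ≈ 1.8528.
Gain: Δc = 1.8528 − 1.8220 ≈ 0.0308.

Δc ≈ 0.0308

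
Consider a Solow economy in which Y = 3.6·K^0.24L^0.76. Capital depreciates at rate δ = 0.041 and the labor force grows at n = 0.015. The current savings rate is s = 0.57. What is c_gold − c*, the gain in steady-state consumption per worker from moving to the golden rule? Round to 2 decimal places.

The effective depreciation rate is n + δ = 0.015 + 0.041 = 0.056.
Current steady state (s = 0.57): k* = (0.57·3.6/0.056)^(1/0.76) ≈ 114.2564, y* = 3.6·114.2564^0.24 ≈ 11.2252, c* = (1−0.57)·11.2252 ≈ 4.8268.
Golden rule sets MPK = n+δ: 0.24·3.6·k^(0.24−1) = 0.056, so k_gold = (0.24·3.6/0.056)^(1/0.76) ≈ 36.6089.
y_gold = 3.6·36.6089^0.24 ≈ 8.5421, c_gold = y_gold − 0.056·k_gold ≈ 6.4920.
Gain: Δc = 6.4920 − 4.8268 ≈ 1.6651.

Δc ≈ 1.67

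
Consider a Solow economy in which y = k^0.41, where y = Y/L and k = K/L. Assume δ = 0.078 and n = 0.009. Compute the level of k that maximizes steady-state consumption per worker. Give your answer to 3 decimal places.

k_gold ≈ 13.840

Capital per worker breaks even when investment replaces (n + δ)·k; here n + δ = 0.087.
Setting f'(k) = n+δ gives 0.41·k^(0.41−1) = 0.087, hence k_gold = (0.41/0.087)^(1/0.59) ≈ 13.8397.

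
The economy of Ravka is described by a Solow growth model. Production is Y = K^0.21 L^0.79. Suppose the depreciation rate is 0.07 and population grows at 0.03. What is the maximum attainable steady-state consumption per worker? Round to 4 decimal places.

c_gold ≈ 0.9622

Capital per worker breaks even when investment replaces (n + δ)·k; here n + δ = 0.1.
At the golden rule the marginal product of capital equals n+δ: 0.21·k^(0.21−1) = 0.1. Solving, k_gold = (0.21/0.1)^(1/0.79) ≈ 2.5578.
y_gold = 2.5578^0.21 ≈ 1.2180.
c_gold = y_gold − (n+δ)·k_gold = 1.2180 − 0.1·2.5578 ≈ 0.9622.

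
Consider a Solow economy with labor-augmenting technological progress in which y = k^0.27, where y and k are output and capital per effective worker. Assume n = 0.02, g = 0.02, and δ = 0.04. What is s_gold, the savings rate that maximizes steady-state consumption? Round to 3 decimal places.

Break-even investment rate: n + g + δ = 0.02 + 0.02 + 0.04 = 0.08.
At the golden rule MPK = n+g+δ, and in any Cobb-Douglas steady state s = (n+g+δ)·k/y = MPK·k/y = capital's share 0.27.

s_gold = 0.270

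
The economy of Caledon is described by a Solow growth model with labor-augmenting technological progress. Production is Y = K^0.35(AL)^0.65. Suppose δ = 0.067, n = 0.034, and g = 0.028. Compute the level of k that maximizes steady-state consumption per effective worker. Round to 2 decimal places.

k_gold ≈ 4.64

Break-even investment rate: n + g + δ = 0.034 + 0.028 + 0.067 = 0.129.
Golden rule sets MPK = n+g+δ: 0.35·k^(0.35−1) = 0.129, so k_gold = (0.35/0.129)^(1/0.65) ≈ 4.6440.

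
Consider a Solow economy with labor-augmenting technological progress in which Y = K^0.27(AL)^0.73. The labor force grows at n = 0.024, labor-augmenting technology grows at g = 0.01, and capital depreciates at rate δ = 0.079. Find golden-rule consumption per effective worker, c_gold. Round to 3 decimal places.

n + g + δ = 0.024 + 0.01 + 0.079 = 0.113.
Maximizing c = f(k) − (n+g+δ)·k gives f'(k) = n+g+δ, i.e. 0.27·k^(0.27−1) = 0.113, so k_gold = (0.27/0.113)^(1/0.73) ≈ 3.2976.
y_gold = 3.2976^0.27 ≈ 1.3801.
c_gold = y_gold − (n+g+δ)·k_gold = 1.3801 − 0.113·3.2976 ≈ 1.0075.

c_gold ≈ 1.007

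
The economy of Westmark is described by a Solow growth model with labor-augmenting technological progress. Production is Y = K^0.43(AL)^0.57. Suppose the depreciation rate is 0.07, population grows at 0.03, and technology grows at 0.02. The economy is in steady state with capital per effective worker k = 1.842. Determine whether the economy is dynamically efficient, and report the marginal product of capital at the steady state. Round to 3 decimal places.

Break-even investment rate: n + g + δ = 0.03 + 0.02 + 0.07 = 0.12.
MPK = 0.43·k^(0.43−1) = 0.43·1.842^(-0.57) ≈ 0.3036.
MPK > 0.12, so the economy is dynamically efficient (under-saving).

dynamically efficient; MPK ≈ 0.304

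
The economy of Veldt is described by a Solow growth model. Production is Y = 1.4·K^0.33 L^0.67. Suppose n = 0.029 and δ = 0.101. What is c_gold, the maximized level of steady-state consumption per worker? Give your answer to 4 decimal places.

n + δ = 0.029 + 0.101 = 0.13.
At the golden rule the marginal product of capital equals n+δ: 0.33·1.4·k^(0.33−1) = 0.13. Solving, k_gold = (0.33·1.4/0.13)^(1/0.67) ≈ 6.6365.
y_gold = 1.4·6.6365^0.33 ≈ 2.6144.
c_gold = y_gold − (n+δ)·k_gold = 2.6144 − 0.13·6.6365 ≈ 1.7516.

c_gold ≈ 1.7516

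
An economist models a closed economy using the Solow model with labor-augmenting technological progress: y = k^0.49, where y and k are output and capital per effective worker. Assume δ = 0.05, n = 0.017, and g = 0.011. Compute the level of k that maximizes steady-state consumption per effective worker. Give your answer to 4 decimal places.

k_gold ≈ 36.7202

n + g + δ = 0.017 + 0.011 + 0.05 = 0.078.
At the golden rule the marginal product of capital equals n+g+δ: 0.49·k^(0.49−1) = 0.078. Solving, k_gold = (0.49/0.078)^(1/0.51) ≈ 36.7202.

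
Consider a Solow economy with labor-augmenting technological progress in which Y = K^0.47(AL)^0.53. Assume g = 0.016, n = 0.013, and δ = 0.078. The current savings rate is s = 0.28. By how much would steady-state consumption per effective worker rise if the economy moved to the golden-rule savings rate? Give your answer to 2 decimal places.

Δc ≈ 0.28

n + g + δ = 0.013 + 0.016 + 0.078 = 0.107.
Current steady state (s = 0.28): k* = (0.28/0.107)^(1/0.53) ≈ 6.1412, y* = 6.1412^0.47 ≈ 2.3468, c* = (1−0.28)·2.3468 ≈ 1.6897.
Setting f'(k) = n+g+δ gives 0.47·k^(0.47−1) = 0.107, hence k_gold = (0.47/0.107)^(1/0.53) ≈ 16.3180.
y_gold = 16.3180^0.47 ≈ 3.7150, c_gold = y_gold − 0.107·k_gold ≈ 1.9689.
Gain: Δc = 1.9689 − 1.6897 ≈ 0.2792.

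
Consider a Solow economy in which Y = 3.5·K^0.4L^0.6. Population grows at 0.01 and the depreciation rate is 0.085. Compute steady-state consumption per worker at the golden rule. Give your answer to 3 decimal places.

c_gold ≈ 12.623

The effective depreciation rate is n + δ = 0.01 + 0.085 = 0.095.
At the golden rule the marginal product of capital equals n+δ: 0.4·3.5·k^(0.4−1) = 0.095. Solving, k_gold = (0.4·3.5/0.095)^(1/0.6) ≈ 88.5810.
y_gold = 3.5·88.5810^0.4 ≈ 21.0380.
c_gold = y_gold − (n+δ)·k_gold = 21.0380 − 0.095·88.5810 ≈ 12.6228.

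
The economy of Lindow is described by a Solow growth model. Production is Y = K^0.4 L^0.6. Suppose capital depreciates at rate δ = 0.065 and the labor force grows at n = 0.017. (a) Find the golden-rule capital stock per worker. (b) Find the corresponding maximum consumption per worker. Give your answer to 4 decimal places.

(a) k_gold ≈ 14.0306; (b) c_gold ≈ 1.7258

n + δ = 0.017 + 0.065 = 0.082.
Maximizing c = f(k) − (n+δ)·k gives f'(k) = n+δ, i.e. 0.4·k^(0.4−1) = 0.082, so k_gold = (0.4/0.082)^(1/0.6) ≈ 14.0306.
y_gold = 14.0306^0.4 ≈ 2.8763; c_gold = y_gold − 0.082·k_gold ≈ 1.7258.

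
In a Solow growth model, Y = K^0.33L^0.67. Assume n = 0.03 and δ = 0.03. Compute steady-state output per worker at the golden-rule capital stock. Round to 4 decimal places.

y_gold ≈ 2.3156

Capital per worker breaks even when investment replaces (n + δ)·k; here n + δ = 0.06.
At the golden rule the marginal product of capital equals n+δ: 0.33·k^(0.33−1) = 0.06. Solving, k_gold = (0.33/0.06)^(1/0.67) ≈ 12.7356.
Output: y_gold = k_gold^0.33 = 12.7356^0.33 ≈ 2.3156.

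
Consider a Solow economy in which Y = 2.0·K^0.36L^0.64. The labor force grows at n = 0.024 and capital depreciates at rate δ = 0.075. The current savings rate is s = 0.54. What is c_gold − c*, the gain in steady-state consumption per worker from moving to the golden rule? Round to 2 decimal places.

n + δ = 0.024 + 0.075 = 0.099.
Current steady state (s = 0.54): k* = (0.54·2.0/0.099)^(1/0.64) ≈ 41.8355, y* = 2.0·41.8355^0.36 ≈ 7.6698, c* = (1−0.54)·7.6698 ≈ 3.5281.
Golden rule sets MPK = n+δ: 0.36·2.0·k^(0.36−1) = 0.099, so k_gold = (0.36·2.0/0.099)^(1/0.64) ≈ 22.2025.
y_gold = 2.0·22.2025^0.36 ≈ 6.1057, c_gold = y_gold − 0.099·k_gold ≈ 3.9076.
Gain: Δc = 3.9076 − 3.5281 ≈ 0.3795.

Δc ≈ 0.38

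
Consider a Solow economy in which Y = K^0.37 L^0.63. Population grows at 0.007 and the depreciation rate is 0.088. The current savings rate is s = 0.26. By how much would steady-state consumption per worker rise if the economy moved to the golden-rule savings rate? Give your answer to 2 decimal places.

Δc ≈ 0.06

n + δ = 0.007 + 0.088 = 0.095.
Current steady state (s = 0.26): k* = (0.26/0.095)^(1/0.63) ≈ 4.9436, y* = 4.9436^0.37 ≈ 1.8063, c* = (1−0.26)·1.8063 ≈ 1.3367.
Maximizing c = f(k) − (n+δ)·k gives f'(k) = n+δ, i.e. 0.37·k^(0.37−1) = 0.095, so k_gold = (0.37/0.095)^(1/0.63) ≈ 8.6550.
y_gold = 8.6550^0.37 ≈ 2.2222, c_gold = y_gold − 0.095·k_gold ≈ 1.4000.
Gain: Δc = 1.4000 − 1.3367 ≈ 0.0633.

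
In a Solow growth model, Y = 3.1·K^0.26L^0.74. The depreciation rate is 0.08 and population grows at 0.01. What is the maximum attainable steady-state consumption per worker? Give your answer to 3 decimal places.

c_gold ≈ 4.956

n + δ = 0.01 + 0.08 = 0.09.
Setting f'(k) = n+δ gives 0.26·3.1·k^(0.26−1) = 0.09, hence k_gold = (0.26·3.1/0.09)^(1/0.74) ≈ 19.3469.
y_gold = 3.1·19.3469^0.26 ≈ 6.6970.
c_gold = y_gold − (n+δ)·k_gold = 6.6970 − 0.09·19.3469 ≈ 4.9558.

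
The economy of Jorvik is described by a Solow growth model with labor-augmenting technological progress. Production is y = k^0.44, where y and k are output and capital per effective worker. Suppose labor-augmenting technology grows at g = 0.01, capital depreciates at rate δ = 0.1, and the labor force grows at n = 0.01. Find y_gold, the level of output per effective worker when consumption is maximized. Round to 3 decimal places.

The effective depreciation rate is n + g + δ = 0.01 + 0.01 + 0.1 = 0.12.
Maximizing c = f(k) − (n+g+δ)·k gives f'(k) = n+g+δ, i.e. 0.44·k^(0.44−1) = 0.12, so k_gold = (0.44/0.12)^(1/0.56) ≈ 10.1772.
Output: y_gold = k_gold^0.44 = 10.1772^0.44 ≈ 2.7756.

y_gold ≈ 2.776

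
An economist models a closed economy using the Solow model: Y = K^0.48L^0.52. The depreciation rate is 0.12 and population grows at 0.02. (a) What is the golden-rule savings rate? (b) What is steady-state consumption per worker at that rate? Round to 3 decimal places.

(a) s_gold = 0.480; (b) c_gold ≈ 1.622

The effective depreciation rate is n + δ = 0.02 + 0.12 = 0.14.
For Cobb-Douglas, s_gold equals capital's share: s_gold = 0.48.
Golden rule sets MPK = n+δ: 0.48·k^(0.48−1) = 0.14, so k_gold = (0.48/0.14)^(1/0.52) ≈ 10.6921.
y_gold = 10.6921^0.48 ≈ 3.1185; c_gold = (1−0.48)·y_gold ≈ 1.6216.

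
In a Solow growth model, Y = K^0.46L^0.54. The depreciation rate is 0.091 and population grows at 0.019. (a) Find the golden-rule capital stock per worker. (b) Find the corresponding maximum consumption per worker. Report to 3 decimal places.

n + δ = 0.019 + 0.091 = 0.11.
At the golden rule the marginal product of capital equals n+δ: 0.46·k^(0.46−1) = 0.11. Solving, k_gold = (0.46/0.11)^(1/0.54) ≈ 14.1474.
y_gold = 14.1474^0.46 ≈ 3.3831; c_gold = y_gold − 0.11·k_gold ≈ 1.8269.

(a) k_gold ≈ 14.147; (b) c_gold ≈ 1.827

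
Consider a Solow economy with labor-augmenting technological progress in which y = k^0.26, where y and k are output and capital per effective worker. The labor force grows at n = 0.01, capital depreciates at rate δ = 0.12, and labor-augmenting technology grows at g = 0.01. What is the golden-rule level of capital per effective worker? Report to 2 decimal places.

k_gold ≈ 2.31

Capital per effective worker breaks even when investment replaces (n + g + δ)·k; here n + g + δ = 0.14.
At the golden rule the marginal product of capital equals n+g+δ: 0.26·k^(0.26−1) = 0.14. Solving, k_gold = (0.26/0.14)^(1/0.74) ≈ 2.3084.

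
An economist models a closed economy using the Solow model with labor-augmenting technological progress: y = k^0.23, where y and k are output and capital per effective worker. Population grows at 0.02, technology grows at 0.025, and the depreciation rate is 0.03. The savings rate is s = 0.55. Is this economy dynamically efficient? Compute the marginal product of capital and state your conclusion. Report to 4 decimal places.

Capital per effective worker breaks even when investment replaces (n + g + δ)·k; here n + g + δ = 0.075.
Steady-state k*: s·k^0.23 = 0.075·k gives k* = (0.55/0.075)^(1/0.77) ≈ 13.2974.
MPK = 0.23·13.2974^(-0.77) ≈ 0.0314.
MPK < n+g+δ = 0.075, so the economy is dynamically inefficient (over-saving).

dynamically inefficient; MPK ≈ 0.0314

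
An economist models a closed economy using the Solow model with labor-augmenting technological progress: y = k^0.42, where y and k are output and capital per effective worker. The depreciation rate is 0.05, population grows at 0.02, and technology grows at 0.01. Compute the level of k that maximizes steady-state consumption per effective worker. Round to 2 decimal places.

Break-even investment rate: n + g + δ = 0.02 + 0.01 + 0.05 = 0.08.
Maximizing c = f(k) − (n+g+δ)·k gives f'(k) = n+g+δ, i.e. 0.42·k^(0.42−1) = 0.08, so k_gold = (0.42/0.08)^(1/0.58) ≈ 17.4443.

k_gold ≈ 17.44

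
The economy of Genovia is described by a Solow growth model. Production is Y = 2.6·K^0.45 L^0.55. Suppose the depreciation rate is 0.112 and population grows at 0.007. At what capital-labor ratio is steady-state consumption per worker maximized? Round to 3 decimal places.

k_gold ≈ 63.797

Break-even investment rate: n + δ = 0.007 + 0.112 = 0.119.
At the golden rule the marginal product of capital equals n+δ: 0.45·2.6·k^(0.45−1) = 0.119. Solving, k_gold = (0.45·2.6/0.119)^(1/0.55) ≈ 63.7967.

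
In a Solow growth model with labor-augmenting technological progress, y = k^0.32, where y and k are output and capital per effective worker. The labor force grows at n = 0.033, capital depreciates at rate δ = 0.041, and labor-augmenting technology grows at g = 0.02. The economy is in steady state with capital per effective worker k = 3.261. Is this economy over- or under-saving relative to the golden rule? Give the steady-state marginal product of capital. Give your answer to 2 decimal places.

Break-even investment rate: n + g + δ = 0.033 + 0.02 + 0.041 = 0.094.
MPK = 0.32·k^(0.32−1) = 0.32·3.261^(-0.68) ≈ 0.1432.
MPK > 0.094, so the economy is dynamically efficient (under-saving).

under-saving; MPK ≈ 0.14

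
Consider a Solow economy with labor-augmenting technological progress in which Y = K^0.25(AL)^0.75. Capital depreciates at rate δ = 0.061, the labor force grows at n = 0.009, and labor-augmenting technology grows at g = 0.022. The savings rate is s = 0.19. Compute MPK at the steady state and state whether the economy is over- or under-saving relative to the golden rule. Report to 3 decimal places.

under-saving; MPK ≈ 0.121

Capital per effective worker breaks even when investment replaces (n + g + δ)·k; here n + g + δ = 0.092.
Steady-state k*: s·k^0.25 = 0.092·k gives k* = (0.19/0.092)^(1/0.75) ≈ 2.6300.
MPK = 0.25·2.6300^(-0.75) ≈ 0.1211.
MPK > n+g+δ = 0.092, so the economy is dynamically efficient (under-saving).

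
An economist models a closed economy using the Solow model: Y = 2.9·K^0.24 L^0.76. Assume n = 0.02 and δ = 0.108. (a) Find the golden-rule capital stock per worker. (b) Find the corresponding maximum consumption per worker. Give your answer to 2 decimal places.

Break-even investment rate: n + δ = 0.02 + 0.108 = 0.128.
At the golden rule the marginal product of capital equals n+δ: 0.24·2.9·k^(0.24−1) = 0.128. Solving, k_gold = (0.24·2.9/0.128)^(1/0.76) ≈ 9.2818.
y_gold = 2.9·9.2818^0.24 ≈ 4.9503; c_gold = y_gold − 0.128·k_gold ≈ 3.7622.

(a) k_gold ≈ 9.28; (b) c_gold ≈ 3.76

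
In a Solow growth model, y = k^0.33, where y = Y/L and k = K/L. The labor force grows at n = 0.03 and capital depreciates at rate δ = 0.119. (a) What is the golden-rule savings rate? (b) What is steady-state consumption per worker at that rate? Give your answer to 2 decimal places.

(a) s_gold = 0.33; (b) c_gold ≈ 0.99

The effective depreciation rate is n + δ = 0.03 + 0.119 = 0.149.
For Cobb-Douglas, s_gold equals capital's share: s_gold = 0.33.
Maximizing c = f(k) − (n+δ)·k gives f'(k) = n+δ, i.e. 0.33·k^(0.33−1) = 0.149, so k_gold = (0.33/0.149)^(1/0.67) ≈ 3.2765.
y_gold = 3.2765^0.33 ≈ 1.4794; c_gold = (1−0.33)·y_gold ≈ 0.9912.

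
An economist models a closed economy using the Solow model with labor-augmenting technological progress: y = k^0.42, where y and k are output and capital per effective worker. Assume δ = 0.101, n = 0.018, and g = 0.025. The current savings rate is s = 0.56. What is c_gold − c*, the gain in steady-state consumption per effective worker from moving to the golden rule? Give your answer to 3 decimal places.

Break-even investment rate: n + g + δ = 0.018 + 0.025 + 0.101 = 0.144.
Current steady state (s = 0.56): k* = (0.56/0.144)^(1/0.58) ≈ 10.3978, y* = 10.3978^0.42 ≈ 2.6737, c* = (1−0.56)·2.6737 ≈ 1.1764.
Golden rule sets MPK = n+g+δ: 0.42·k^(0.42−1) = 0.144, so k_gold = (0.42/0.144)^(1/0.58) ≈ 6.3318.
y_gold = 6.3318^0.42 ≈ 2.1709, c_gold = y_gold − 0.144·k_gold ≈ 1.2591.
Gain: Δc = 1.2591 − 1.1764 ≈ 0.0827.

Δc ≈ 0.083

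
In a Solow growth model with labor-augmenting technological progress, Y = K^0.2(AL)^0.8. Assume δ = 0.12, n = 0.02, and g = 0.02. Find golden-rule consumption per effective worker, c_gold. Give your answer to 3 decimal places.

c_gold ≈ 0.846

Break-even investment rate: n + g + δ = 0.02 + 0.02 + 0.12 = 0.16.
Maximizing c = f(k) − (n+g+δ)·k gives f'(k) = n+g+δ, i.e. 0.2·k^(0.2−1) = 0.16, so k_gold = (0.2/0.16)^(1/0.8) ≈ 1.3217.
y_gold = 1.3217^0.2 ≈ 1.0574.
c_gold = y_gold − (n+g+δ)·k_gold = 1.0574 − 0.16·1.3217 ≈ 0.8459.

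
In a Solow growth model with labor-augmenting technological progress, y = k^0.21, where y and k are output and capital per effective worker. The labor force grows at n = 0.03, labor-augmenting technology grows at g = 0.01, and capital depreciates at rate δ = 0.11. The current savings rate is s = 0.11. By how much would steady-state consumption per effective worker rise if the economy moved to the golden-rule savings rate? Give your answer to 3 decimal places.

Break-even investment rate: n + g + δ = 0.03 + 0.01 + 0.11 = 0.15.
Current steady state (s = 0.11): k* = (0.11/0.15)^(1/0.79) ≈ 0.6753, y* = 0.6753^0.21 ≈ 0.9209, c* = (1−0.11)·0.9209 ≈ 0.8196.
Setting f'(k) = n+g+δ gives 0.21·k^(0.21−1) = 0.15, hence k_gold = (0.21/0.15)^(1/0.79) ≈ 1.5310.
y_gold = 1.5310^0.21 ≈ 1.0936, c_gold = y_gold − 0.15·k_gold ≈ 0.8639.
Gain: Δc = 0.8639 − 0.8196 ≈ 0.0443.

Δc ≈ 0.044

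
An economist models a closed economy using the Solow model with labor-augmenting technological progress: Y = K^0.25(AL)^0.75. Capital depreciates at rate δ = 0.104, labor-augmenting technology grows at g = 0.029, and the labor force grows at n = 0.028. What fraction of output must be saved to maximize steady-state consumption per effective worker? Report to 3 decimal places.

Break-even investment rate: n + g + δ = 0.028 + 0.029 + 0.104 = 0.161.
At the golden rule MPK = n+g+δ, and in any Cobb-Douglas steady state s = (n+g+δ)·k/y = MPK·k/y = capital's share 0.25.

s_gold = 0.250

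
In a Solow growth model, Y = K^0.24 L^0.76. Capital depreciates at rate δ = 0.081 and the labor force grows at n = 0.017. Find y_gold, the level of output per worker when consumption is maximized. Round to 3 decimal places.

y_gold ≈ 1.327

n + δ = 0.017 + 0.081 = 0.098.
Golden rule sets MPK = n+δ: 0.24·k^(0.24−1) = 0.098, so k_gold = (0.24/0.098)^(1/0.76) ≈ 3.2495.
Output: y_gold = k_gold^0.24 = 3.2495^0.24 ≈ 1.3269.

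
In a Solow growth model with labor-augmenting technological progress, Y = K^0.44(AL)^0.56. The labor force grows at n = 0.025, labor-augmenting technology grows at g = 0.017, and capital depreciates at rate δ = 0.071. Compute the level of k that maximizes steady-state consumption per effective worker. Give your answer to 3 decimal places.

The effective depreciation rate is n + g + δ = 0.025 + 0.017 + 0.071 = 0.113.
Maximizing c = f(k) − (n+g+δ)·k gives f'(k) = n+g+δ, i.e. 0.44·k^(0.44−1) = 0.113, so k_gold = (0.44/0.113)^(1/0.56) ≈ 11.3303.

k_gold ≈ 11.330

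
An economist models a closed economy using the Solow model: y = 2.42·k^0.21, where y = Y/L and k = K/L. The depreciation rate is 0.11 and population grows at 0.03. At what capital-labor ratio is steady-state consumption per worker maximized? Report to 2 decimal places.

k_gold ≈ 5.11

The effective depreciation rate is n + δ = 0.03 + 0.11 = 0.14.
Golden rule sets MPK = n+δ: 0.21·2.42·k^(0.21−1) = 0.14, so k_gold = (0.21·2.42/0.14)^(1/0.79) ≈ 5.1138.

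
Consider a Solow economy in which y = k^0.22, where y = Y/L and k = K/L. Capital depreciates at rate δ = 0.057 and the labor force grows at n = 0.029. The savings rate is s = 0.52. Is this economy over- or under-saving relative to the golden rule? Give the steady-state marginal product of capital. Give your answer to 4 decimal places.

Capital per worker breaks even when investment replaces (n + δ)·k; here n + δ = 0.086.
Steady-state k*: s·k^0.22 = 0.086·k gives k* = (0.52/0.086)^(1/0.78) ≈ 10.0445.
MPK = 0.22·10.0445^(-0.78) ≈ 0.0364.
MPK < n+δ = 0.086, so the economy is dynamically inefficient (over-saving).

over-saving; MPK ≈ 0.0364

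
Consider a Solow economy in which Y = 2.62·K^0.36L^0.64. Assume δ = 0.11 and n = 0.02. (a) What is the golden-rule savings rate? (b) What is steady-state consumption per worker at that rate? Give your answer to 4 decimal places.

(a) s_gold = 0.3600; (b) c_gold ≈ 5.1121

Break-even investment rate: n + δ = 0.02 + 0.11 = 0.13.
For Cobb-Douglas, s_gold equals capital's share: s_gold = 0.36.
Maximizing c = f(k) − (n+δ)·k gives f'(k) = n+δ, i.e. 0.36·2.62·k^(0.36−1) = 0.13, so k_gold = (0.36·2.62/0.13)^(1/0.64) ≈ 22.1198.
y_gold = 2.62·22.1198^0.36 ≈ 7.9877; c_gold = (1−0.36)·y_gold ≈ 5.1121.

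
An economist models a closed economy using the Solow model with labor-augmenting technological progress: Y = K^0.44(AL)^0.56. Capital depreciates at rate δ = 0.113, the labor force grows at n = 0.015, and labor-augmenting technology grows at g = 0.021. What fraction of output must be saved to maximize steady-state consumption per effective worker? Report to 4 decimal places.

s_gold = 0.4400

The effective depreciation rate is n + g + δ = 0.015 + 0.021 + 0.113 = 0.149.
At the golden rule MPK = n+g+δ, and in any Cobb-Douglas steady state s = (n+g+δ)·k/y = MPK·k/y = capital's share 0.44.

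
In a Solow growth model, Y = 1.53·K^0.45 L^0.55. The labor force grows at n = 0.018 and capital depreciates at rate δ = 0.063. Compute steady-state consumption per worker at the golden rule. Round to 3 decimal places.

c_gold ≈ 4.847

The effective depreciation rate is n + δ = 0.018 + 0.063 = 0.081.
Maximizing c = f(k) − (n+δ)·k gives f'(k) = n+δ, i.e. 0.45·1.53·k^(0.45−1) = 0.081, so k_gold = (0.45·1.53/0.081)^(1/0.55) ≈ 48.9613.
y_gold = 1.53·48.9613^0.45 ≈ 8.8130.
c_gold = y_gold − (n+δ)·k_gold = 8.8130 − 0.081·48.9613 ≈ 4.8472.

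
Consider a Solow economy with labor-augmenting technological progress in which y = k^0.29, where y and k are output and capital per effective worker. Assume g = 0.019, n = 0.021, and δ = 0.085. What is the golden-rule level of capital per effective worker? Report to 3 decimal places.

k_gold ≈ 3.272

The effective depreciation rate is n + g + δ = 0.021 + 0.019 + 0.085 = 0.125.
Maximizing c = f(k) − (n+g+δ)·k gives f'(k) = n+g+δ, i.e. 0.29·k^(0.29−1) = 0.125, so k_gold = (0.29/0.125)^(1/0.71) ≈ 3.2717.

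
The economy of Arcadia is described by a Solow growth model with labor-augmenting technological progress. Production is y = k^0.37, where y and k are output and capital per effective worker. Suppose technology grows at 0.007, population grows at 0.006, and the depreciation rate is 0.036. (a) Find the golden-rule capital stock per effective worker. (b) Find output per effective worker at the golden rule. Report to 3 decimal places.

(a) k_gold ≈ 24.755; (b) y_gold ≈ 3.278

n + g + δ = 0.006 + 0.007 + 0.036 = 0.049.
Golden rule sets MPK = n+g+δ: 0.37·k^(0.37−1) = 0.049, so k_gold = (0.37/0.049)^(1/0.63) ≈ 24.7548.
y_gold = 24.7548^0.37 ≈ 3.2783.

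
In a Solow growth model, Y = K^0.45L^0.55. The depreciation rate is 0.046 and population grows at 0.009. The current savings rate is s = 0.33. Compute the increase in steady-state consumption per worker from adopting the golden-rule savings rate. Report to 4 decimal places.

Δc ≈ 0.1684

Break-even investment rate: n + δ = 0.009 + 0.046 = 0.055.
Current steady state (s = 0.33): k* = (0.33/0.055)^(1/0.55) ≈ 25.9908, y* = 25.9908^0.45 ≈ 4.3318, c* = (1−0.33)·4.3318 ≈ 2.9023.
At the golden rule the marginal product of capital equals n+δ: 0.45·k^(0.45−1) = 0.055. Solving, k_gold = (0.45/0.055)^(1/0.55) ≈ 45.6801.
y_gold = 45.6801^0.45 ≈ 5.5831, c_gold = y_gold − 0.055·k_gold ≈ 3.0707.
Gain: Δc = 3.0707 − 2.9023 ≈ 0.1684.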